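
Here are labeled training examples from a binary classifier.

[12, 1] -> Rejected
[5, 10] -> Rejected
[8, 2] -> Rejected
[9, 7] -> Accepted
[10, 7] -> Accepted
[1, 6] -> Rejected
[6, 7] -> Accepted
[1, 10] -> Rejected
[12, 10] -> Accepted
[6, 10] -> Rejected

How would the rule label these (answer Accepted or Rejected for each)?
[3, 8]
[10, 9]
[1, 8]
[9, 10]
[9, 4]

All 'Accepted' examples share one property — |first − second| ≤ 3 — and every 'Rejected' example lacks it.

Rejected, Accepted, Rejected, Accepted, Rejected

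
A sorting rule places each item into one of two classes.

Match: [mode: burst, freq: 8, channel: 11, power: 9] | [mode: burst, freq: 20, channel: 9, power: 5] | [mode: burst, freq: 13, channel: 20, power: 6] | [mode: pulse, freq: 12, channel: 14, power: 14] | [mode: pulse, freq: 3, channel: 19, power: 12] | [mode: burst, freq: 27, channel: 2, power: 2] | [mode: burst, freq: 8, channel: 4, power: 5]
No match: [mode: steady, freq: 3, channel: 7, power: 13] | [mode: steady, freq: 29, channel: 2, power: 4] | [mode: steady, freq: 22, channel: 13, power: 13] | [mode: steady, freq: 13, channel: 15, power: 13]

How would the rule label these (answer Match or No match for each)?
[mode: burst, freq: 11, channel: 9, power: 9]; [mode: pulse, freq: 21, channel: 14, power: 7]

Match, Match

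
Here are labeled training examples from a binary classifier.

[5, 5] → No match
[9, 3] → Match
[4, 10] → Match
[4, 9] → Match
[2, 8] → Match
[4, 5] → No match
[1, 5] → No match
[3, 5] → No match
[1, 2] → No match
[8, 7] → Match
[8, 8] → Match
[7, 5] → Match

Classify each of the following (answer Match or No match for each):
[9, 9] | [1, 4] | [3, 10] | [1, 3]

Match, No match, Match, No match

Rule: max ≥ 7. This holds for each 'Match' example and fails for each 'No match' one.
[9, 9] → max 9 → Match.
[1, 4] → max 4 → No match.
[3, 10] → max 10 → Match.
[1, 3] → max 3 → No match.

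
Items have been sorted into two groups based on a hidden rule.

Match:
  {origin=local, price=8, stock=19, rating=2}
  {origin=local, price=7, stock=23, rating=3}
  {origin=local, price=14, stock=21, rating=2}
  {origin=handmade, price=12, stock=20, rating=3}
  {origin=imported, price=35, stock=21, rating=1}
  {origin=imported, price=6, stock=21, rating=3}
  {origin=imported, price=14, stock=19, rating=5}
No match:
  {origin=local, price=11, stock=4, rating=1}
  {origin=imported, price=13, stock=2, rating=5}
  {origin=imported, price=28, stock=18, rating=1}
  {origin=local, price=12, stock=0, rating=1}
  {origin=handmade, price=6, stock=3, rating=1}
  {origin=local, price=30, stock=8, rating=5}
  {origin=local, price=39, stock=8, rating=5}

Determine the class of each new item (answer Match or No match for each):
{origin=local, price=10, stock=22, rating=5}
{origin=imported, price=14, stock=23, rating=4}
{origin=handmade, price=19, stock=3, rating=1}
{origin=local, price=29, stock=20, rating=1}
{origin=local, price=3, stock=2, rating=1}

Match, Match, No match, Match, No match

The classifier is using: stock ≥ 19.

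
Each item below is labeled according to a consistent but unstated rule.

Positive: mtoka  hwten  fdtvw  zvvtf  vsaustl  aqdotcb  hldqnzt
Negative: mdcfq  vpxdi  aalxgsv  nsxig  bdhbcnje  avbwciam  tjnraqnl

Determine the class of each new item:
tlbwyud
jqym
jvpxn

Positive, Negative, Negative

All 'Positive' examples share one property — odd length AND contains 't' — and every 'Negative' example lacks it.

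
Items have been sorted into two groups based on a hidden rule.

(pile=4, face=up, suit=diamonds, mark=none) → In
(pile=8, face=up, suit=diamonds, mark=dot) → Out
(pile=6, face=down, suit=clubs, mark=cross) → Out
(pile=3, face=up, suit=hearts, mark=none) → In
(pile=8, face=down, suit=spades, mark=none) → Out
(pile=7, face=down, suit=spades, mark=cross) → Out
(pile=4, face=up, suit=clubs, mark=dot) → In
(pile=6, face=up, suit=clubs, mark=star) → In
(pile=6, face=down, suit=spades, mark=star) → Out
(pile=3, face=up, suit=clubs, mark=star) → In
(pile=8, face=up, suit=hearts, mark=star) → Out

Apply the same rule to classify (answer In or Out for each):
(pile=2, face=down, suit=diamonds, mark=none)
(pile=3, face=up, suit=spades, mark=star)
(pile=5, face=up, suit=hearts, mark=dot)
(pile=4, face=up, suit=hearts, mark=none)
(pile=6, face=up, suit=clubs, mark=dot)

Rule: face is up AND pile ≤ 6. This holds for each 'In' example and fails for each 'Out' one.

Out, In, In, In, In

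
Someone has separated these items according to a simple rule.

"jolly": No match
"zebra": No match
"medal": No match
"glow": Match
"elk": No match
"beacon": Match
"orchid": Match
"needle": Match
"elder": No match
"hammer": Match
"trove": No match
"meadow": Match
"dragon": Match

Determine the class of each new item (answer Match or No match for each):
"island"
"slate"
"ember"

Match, No match, No match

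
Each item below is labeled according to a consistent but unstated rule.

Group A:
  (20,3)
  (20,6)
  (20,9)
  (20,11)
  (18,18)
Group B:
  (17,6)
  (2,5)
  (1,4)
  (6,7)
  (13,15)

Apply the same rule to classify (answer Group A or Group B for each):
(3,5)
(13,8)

The distinguishing property — first ≥ 18 — holds for all the 'Group A' cases and none of the 'Group B' cases.
(3,5) → first 3 → Group B.
(13,8) → first 13 → Group B.

Group B, Group B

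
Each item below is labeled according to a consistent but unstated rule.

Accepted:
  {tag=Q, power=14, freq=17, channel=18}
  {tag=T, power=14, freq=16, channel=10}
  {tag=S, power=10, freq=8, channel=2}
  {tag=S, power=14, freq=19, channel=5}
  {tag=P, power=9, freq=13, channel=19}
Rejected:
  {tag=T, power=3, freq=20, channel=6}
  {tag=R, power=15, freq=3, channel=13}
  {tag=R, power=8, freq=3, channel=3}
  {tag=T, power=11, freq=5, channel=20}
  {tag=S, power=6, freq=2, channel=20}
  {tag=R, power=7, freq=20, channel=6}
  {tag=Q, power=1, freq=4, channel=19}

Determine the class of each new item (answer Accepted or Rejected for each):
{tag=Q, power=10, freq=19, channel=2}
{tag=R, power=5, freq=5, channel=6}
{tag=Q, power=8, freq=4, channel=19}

Every 'Accepted' example satisfies: freq ≥ 8 AND freq ≤ 19. None of the 'Rejected' examples do.
{tag=Q, power=10, freq=19, channel=2}: freq = 19, passes → Accepted.
{tag=R, power=5, freq=5, channel=6}: freq = 5, fails this test → Rejected.
{tag=Q, power=8, freq=4, channel=19}: freq = 4, fails this test → Rejected.

Accepted, Rejected, Rejected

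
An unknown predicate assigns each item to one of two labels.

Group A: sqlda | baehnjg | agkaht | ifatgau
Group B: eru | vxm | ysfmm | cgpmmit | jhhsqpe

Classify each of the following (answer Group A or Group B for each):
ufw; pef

Looking at the examples, the only property every 'Group A' case has and every 'Group B' case lacks is: contains 'a'.
Group B: ufw, since no 'a'.
Group B: pef, since no 'a'.

Group B, Group B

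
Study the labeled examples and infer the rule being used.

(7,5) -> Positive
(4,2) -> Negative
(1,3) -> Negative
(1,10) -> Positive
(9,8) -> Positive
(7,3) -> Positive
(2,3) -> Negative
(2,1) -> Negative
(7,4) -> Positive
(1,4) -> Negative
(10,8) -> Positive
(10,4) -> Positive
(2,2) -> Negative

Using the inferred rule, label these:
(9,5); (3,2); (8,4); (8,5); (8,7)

Rule: sum ≥ 10. This holds for each 'Positive' example and fails for each 'Negative' one.
(9,5) — 9+5 = 14, hence Positive.
(3,2) — 3+2 = 5, hence Negative.
(8,4) — 8+4 = 12, hence Positive.
(8,5) — 8+5 = 13, hence Positive.
(8,7) — 8+7 = 15, hence Positive.

Positive, Negative, Positive, Positive, Positive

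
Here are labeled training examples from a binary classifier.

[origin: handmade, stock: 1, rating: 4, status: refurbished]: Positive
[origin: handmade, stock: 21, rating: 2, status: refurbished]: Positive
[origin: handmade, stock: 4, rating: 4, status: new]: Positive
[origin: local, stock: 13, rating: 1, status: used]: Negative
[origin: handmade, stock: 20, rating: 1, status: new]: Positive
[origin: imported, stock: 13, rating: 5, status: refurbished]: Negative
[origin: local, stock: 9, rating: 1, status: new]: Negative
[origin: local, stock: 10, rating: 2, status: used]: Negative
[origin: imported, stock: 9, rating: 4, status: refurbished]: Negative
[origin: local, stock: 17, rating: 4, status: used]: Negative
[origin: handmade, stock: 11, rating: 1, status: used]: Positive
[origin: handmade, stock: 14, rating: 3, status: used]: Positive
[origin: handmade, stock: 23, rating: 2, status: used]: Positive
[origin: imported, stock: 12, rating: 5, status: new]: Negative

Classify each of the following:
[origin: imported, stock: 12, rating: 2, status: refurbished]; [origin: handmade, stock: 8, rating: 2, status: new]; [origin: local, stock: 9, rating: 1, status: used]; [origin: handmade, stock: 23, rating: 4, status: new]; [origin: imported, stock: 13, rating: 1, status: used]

Negative, Positive, Negative, Positive, Negative

The distinguishing property — origin is handmade — holds for all the 'Positive' cases and none of the 'Negative' cases.
[origin: imported, stock: 12, rating: 2, status: refurbished]: origin is imported, doesn't match → Negative.
[origin: handmade, stock: 8, rating: 2, status: new]: origin is handmade, checks out → Positive.
[origin: local, stock: 9, rating: 1, status: used]: origin is local, doesn't match → Negative.
[origin: handmade, stock: 23, rating: 4, status: new]: origin is handmade, checks out → Positive.
[origin: imported, stock: 13, rating: 1, status: used]: origin is imported, doesn't match → Negative.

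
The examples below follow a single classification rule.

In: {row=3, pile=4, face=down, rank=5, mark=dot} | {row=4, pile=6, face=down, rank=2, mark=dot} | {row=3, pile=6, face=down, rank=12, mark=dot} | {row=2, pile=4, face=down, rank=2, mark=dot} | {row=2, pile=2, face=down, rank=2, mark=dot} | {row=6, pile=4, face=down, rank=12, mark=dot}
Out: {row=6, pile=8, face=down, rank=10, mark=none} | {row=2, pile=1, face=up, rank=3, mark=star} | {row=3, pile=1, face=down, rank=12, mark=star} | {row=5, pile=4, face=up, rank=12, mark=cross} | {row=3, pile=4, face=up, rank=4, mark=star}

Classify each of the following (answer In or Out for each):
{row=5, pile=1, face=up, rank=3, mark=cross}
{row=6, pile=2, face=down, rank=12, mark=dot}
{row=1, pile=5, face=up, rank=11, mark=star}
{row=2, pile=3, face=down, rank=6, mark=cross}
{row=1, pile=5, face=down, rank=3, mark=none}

Checking candidate rules against both groups, what survives is: mark is dot.

Out, In, Out, Out, Out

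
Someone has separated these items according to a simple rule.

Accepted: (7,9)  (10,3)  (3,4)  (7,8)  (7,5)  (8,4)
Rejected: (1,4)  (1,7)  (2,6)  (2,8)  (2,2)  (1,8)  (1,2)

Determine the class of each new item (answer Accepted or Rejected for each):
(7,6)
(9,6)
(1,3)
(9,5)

Accepted, Accepted, Rejected, Accepted

The pattern is that an item is 'Accepted' exactly when: first ≥ 3.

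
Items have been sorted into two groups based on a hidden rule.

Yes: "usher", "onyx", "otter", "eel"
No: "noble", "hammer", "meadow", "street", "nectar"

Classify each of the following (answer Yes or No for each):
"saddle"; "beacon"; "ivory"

The simplest hypothesis consistent with all the labels is: starts with a vowel.

No, No, Yes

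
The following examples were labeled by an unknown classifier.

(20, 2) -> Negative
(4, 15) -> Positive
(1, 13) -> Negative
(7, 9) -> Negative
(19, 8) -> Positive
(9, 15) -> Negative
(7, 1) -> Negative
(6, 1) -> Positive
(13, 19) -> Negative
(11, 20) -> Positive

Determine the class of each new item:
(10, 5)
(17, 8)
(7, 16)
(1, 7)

The classifier is using: sum is odd.
(10, 5): 10+5 = 15, meets the rule → Positive.
(17, 8): 17+8 = 25, meets the rule → Positive.
(7, 16): 7+16 = 23, meets the rule → Positive.
(1, 7): 1+7 = 8, lacks this property → Negative.

Positive, Positive, Positive, Negative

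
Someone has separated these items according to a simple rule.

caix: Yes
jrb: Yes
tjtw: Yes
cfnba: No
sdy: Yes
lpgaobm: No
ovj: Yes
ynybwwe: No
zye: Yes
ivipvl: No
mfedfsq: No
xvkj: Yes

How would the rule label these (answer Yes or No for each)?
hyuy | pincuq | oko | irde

Yes, No, Yes, Yes

The pattern is that an item is 'Yes' exactly when: length ≤ 4.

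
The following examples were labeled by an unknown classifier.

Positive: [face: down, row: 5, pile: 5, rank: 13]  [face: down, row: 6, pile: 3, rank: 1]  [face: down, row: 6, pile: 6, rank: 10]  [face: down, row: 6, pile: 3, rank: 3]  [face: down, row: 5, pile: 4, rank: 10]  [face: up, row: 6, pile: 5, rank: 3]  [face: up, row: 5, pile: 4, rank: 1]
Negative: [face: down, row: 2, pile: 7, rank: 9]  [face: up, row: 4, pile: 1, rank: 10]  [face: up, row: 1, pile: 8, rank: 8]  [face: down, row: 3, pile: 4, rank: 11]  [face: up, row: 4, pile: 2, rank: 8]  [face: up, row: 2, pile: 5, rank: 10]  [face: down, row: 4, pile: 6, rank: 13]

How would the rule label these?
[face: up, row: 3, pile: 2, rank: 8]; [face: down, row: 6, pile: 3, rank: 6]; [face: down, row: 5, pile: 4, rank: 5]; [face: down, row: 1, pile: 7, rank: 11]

The common property of the 'Positive' items is: row ≥ 5. No 'Negative' item has it.
[face: up, row: 3, pile: 2, rank: 8]: Negative (row = 3).
[face: down, row: 6, pile: 3, rank: 6]: Positive (row = 6).
[face: down, row: 5, pile: 4, rank: 5]: Positive (row = 5).
[face: down, row: 1, pile: 7, rank: 11]: Negative (row = 1).

Negative, Positive, Positive, Negative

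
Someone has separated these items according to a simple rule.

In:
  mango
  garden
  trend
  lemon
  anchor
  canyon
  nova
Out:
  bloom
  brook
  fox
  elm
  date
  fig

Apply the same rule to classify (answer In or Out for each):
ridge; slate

Out, Out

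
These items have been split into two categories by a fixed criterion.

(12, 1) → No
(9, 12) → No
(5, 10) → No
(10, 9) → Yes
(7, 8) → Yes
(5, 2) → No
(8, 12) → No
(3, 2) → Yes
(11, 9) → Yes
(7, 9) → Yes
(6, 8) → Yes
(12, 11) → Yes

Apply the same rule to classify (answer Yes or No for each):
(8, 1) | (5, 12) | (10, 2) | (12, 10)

No, No, No, Yes

Every 'Yes' example satisfies: |first − second| ≤ 2. None of the 'No' examples do.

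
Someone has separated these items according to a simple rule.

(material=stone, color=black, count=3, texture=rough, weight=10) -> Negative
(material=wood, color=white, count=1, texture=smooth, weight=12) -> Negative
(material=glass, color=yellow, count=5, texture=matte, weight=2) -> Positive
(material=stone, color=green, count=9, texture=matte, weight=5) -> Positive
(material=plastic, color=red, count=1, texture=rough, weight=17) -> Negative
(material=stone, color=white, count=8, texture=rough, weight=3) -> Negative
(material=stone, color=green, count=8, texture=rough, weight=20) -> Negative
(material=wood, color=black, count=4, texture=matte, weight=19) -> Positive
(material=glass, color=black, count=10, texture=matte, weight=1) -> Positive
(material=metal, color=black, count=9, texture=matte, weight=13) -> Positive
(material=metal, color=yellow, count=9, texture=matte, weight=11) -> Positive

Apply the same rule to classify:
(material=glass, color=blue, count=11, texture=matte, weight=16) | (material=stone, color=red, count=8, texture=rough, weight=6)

The simplest hypothesis consistent with all the labels is: texture is matte.
(material=glass, color=blue, count=11, texture=matte, weight=16): texture is matte — meets the rule, so Positive. (material=stone, color=red, count=8, texture=rough, weight=6): texture is rough — doesn't match, so Negative.

Positive, Negative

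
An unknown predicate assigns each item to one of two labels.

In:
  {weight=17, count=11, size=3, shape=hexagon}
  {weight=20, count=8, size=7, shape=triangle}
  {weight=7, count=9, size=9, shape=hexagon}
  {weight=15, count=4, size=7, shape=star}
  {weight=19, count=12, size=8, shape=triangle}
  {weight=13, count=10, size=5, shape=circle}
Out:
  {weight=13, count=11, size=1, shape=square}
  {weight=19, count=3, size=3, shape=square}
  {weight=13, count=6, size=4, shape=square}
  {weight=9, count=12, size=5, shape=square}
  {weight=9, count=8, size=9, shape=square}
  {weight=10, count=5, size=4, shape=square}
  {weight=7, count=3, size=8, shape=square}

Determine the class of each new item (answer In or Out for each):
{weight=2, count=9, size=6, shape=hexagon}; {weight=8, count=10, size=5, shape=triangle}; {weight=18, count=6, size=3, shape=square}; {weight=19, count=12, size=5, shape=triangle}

In, In, Out, In

Checking candidate rules against both groups, what survives is: shape is not square.
{weight=2, count=9, size=6, shape=hexagon} — shape is hexagon, hence In. {weight=8, count=10, size=5, shape=triangle} — shape is triangle, hence In. {weight=18, count=6, size=3, shape=square} — shape is square, hence Out. {weight=19, count=12, size=5, shape=triangle} — shape is triangle, hence In.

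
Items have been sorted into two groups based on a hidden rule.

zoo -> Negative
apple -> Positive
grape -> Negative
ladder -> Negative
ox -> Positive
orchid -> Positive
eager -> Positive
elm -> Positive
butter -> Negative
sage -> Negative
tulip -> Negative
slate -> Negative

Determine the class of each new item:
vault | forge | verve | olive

Negative, Negative, Negative, Positive

The common property of the 'Positive' items is: starts with a vowel. No 'Negative' item has it.
Negative: vault, since starts with 'v'. Negative: forge, since starts with 'f'. Negative: verve, since starts with 'v'. Positive: olive, since starts with 'o'.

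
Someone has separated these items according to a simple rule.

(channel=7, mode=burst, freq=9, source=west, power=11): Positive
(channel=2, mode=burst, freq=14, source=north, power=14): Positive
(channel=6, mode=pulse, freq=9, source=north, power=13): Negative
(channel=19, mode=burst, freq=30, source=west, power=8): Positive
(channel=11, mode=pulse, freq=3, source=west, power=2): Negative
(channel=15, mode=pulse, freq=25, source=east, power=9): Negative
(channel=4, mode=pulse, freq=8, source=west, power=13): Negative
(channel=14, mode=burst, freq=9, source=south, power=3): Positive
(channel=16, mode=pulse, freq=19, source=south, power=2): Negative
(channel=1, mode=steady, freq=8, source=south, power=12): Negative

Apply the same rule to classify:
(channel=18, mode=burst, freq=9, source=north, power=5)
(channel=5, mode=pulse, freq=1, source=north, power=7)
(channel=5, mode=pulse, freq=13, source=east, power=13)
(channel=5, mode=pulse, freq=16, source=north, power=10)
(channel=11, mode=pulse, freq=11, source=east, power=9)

Positive, Negative, Negative, Negative, Negative

Comparing the two groups points to one rule — mode is burst.
(channel=18, mode=burst, freq=9, source=north, power=5) → mode is burst → Positive.
(channel=5, mode=pulse, freq=1, source=north, power=7) → mode is pulse → Negative.
(channel=5, mode=pulse, freq=13, source=east, power=13) → mode is pulse → Negative.
(channel=5, mode=pulse, freq=16, source=north, power=10) → mode is pulse → Negative.
(channel=11, mode=pulse, freq=11, source=east, power=9) → mode is pulse → Negative.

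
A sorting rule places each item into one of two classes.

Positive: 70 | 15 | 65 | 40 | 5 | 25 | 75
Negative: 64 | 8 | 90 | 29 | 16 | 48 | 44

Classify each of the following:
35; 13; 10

All 'Positive' examples share one property — multiple of 5 AND at most 75 — and every 'Negative' example lacks it.

Positive, Negative, Positive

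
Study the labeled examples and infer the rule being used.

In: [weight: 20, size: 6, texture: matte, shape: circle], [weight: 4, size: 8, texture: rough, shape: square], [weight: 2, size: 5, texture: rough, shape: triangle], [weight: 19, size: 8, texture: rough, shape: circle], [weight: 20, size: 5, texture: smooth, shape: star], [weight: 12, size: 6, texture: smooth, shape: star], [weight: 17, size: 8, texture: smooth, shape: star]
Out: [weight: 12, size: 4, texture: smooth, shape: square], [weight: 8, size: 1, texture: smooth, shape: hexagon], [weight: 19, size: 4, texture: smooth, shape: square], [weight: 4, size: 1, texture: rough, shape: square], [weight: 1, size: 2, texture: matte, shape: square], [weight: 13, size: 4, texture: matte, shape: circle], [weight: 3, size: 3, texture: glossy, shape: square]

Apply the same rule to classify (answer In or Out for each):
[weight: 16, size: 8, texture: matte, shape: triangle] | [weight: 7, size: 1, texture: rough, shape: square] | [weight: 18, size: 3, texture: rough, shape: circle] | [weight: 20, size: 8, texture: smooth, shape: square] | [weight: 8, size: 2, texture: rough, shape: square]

Rule: size ≥ 5. This holds for each 'In' example and fails for each 'Out' one.
In: [weight: 16, size: 8, texture: matte, shape: triangle], since size = 8.
Out: [weight: 7, size: 1, texture: rough, shape: square], since size = 1.
Out: [weight: 18, size: 3, texture: rough, shape: circle], since size = 3.
In: [weight: 20, size: 8, texture: smooth, shape: square], since size = 8.
Out: [weight: 8, size: 2, texture: rough, shape: square], since size = 2.

In, Out, Out, In, Out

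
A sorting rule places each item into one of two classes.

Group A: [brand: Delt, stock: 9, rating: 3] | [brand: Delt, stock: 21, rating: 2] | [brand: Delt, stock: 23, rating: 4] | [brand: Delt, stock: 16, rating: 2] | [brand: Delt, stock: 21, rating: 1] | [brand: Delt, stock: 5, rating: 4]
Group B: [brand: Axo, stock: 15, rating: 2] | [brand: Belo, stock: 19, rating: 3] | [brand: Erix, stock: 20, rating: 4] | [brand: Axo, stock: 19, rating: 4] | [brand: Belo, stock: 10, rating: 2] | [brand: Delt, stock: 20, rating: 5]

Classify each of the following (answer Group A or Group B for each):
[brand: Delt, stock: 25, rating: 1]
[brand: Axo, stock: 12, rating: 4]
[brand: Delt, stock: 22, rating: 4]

Group A, Group B, Group A

The rule appears to be: brand is Delt AND rating ≤ 4.
[brand: Delt, stock: 25, rating: 1]: brand is Delt, rating = 1, checks out → Group A.
[brand: Axo, stock: 12, rating: 4]: brand is Axo, rating = 4, fails the rule → Group B.
[brand: Delt, stock: 22, rating: 4]: brand is Delt, rating = 4, checks out → Group A.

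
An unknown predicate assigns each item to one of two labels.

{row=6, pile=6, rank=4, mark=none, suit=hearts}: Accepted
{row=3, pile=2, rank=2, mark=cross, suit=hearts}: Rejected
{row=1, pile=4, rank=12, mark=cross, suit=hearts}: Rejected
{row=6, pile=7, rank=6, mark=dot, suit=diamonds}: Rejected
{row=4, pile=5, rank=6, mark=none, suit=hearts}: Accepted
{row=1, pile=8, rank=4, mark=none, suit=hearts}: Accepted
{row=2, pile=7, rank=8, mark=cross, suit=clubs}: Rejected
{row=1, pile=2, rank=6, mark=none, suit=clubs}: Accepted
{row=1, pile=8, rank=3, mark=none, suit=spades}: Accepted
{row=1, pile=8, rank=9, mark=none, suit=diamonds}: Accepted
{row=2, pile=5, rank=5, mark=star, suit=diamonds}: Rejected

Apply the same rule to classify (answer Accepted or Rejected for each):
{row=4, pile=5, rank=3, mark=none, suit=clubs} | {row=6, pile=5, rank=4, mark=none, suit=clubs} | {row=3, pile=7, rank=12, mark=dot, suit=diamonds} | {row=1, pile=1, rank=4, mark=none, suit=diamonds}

The distinguishing property — mark is none — holds for all the 'Accepted' cases and none of the 'Rejected' cases.

Accepted, Accepted, Rejected, Accepted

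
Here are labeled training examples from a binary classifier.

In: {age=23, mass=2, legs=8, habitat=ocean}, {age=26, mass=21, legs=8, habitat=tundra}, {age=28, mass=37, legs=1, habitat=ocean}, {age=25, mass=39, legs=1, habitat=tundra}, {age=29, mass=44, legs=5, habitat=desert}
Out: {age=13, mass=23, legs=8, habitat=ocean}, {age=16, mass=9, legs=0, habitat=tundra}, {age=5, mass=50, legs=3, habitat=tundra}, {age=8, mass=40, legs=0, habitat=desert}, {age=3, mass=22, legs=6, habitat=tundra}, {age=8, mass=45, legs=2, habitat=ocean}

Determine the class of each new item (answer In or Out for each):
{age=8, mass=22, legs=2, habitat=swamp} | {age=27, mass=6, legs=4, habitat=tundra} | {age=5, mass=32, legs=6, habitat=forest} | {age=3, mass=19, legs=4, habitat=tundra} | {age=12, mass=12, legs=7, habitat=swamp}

Out, In, Out, Out, Out

'In' ⟺ age ≥ 23.
{age=8, mass=22, legs=2, habitat=swamp}: age = 8, lacks this property → Out. {age=27, mass=6, legs=4, habitat=tundra}: age = 27, has this property → In. {age=5, mass=32, legs=6, habitat=forest}: age = 5, lacks this property → Out. {age=3, mass=19, legs=4, habitat=tundra}: age = 3, lacks this property → Out. {age=12, mass=12, legs=7, habitat=swamp}: age = 12, lacks this property → Out.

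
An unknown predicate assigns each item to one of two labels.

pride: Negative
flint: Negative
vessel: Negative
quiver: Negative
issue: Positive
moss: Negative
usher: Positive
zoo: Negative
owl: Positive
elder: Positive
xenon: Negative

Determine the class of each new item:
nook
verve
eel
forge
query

Negative, Negative, Positive, Negative, Negative

A rule that fits every label: starts with a vowel — true of each 'Positive' example, false of each 'Negative' one.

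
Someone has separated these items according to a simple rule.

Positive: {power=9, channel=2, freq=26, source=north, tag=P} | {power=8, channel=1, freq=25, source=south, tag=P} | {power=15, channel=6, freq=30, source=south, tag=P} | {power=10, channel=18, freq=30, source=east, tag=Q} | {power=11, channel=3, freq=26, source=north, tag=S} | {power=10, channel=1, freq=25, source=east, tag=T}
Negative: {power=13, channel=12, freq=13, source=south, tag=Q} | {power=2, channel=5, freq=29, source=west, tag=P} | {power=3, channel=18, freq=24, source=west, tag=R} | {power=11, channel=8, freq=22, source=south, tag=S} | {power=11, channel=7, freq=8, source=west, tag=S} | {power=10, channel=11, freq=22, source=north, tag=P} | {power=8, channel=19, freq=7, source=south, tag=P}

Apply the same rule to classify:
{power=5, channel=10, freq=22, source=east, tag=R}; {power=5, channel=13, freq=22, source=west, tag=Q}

Negative, Negative

A rule that fits every label: power ≥ 3 AND freq ≥ 25 — true of each 'Positive' example, false of each 'Negative' one.
{power=5, channel=10, freq=22, source=east, tag=R}: power = 5, freq = 22 — does not pass, so Negative. {power=5, channel=13, freq=22, source=west, tag=Q}: power = 5, freq = 22 — does not pass, so Negative.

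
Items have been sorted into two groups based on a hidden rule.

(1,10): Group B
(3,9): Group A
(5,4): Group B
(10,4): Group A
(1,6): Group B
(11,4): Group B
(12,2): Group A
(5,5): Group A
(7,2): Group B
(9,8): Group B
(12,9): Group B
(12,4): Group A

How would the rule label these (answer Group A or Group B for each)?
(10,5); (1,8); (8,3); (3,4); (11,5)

Looking at the examples, the only property every 'Group A' case has and every 'Group B' case lacks is: sum is even.

Group B, Group B, Group B, Group B, Group A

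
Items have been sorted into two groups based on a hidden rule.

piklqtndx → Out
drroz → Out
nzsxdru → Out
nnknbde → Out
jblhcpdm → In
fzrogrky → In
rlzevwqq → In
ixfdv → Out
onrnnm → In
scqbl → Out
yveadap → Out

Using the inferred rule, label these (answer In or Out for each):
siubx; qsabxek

Comparing the two groups points to one rule — even length.
siubx — length 5, hence Out.
qsabxek — length 7, hence Out.

Out, Out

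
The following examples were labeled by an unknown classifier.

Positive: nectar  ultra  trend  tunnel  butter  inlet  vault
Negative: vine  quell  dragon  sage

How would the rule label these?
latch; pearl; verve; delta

Positive, Negative, Negative, Positive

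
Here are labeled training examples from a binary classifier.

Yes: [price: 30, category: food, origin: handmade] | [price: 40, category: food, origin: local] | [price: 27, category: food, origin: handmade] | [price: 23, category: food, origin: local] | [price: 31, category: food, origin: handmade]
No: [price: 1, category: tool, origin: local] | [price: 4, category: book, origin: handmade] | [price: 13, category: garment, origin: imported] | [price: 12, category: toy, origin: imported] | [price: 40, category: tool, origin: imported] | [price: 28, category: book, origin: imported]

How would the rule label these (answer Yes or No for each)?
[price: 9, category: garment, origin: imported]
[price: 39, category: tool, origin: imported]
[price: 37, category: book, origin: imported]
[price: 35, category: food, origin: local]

No, No, No, Yes

The distinguishing property — category is food — holds for all the 'Yes' cases and none of the 'No' cases.
[price: 9, category: garment, origin: imported] — category is garment, hence No. [price: 39, category: tool, origin: imported] — category is tool, hence No. [price: 37, category: book, origin: imported] — category is book, hence No. [price: 35, category: food, origin: local] — category is food, hence Yes.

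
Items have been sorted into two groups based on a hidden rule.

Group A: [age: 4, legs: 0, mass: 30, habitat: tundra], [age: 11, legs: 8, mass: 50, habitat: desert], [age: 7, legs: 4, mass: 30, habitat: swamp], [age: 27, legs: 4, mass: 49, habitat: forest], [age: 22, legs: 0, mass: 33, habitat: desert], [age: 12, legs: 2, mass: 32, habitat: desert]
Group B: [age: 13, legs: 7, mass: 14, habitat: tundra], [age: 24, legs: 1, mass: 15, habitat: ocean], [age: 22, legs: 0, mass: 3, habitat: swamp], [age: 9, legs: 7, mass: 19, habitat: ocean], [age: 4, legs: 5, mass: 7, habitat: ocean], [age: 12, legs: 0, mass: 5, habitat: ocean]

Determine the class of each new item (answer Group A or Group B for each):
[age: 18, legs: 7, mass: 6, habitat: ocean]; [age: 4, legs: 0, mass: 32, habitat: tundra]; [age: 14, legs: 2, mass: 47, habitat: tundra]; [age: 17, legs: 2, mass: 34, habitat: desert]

A rule that fits every label: mass ≥ 30 — true of each 'Group A' example, false of each 'Group B' one.
Group B: [age: 18, legs: 7, mass: 6, habitat: ocean], since mass = 6. Group A: [age: 4, legs: 0, mass: 32, habitat: tundra], since mass = 32. Group A: [age: 14, legs: 2, mass: 47, habitat: tundra], since mass = 47. Group A: [age: 17, legs: 2, mass: 34, habitat: desert], since mass = 34.

Group B, Group A, Group A, Group A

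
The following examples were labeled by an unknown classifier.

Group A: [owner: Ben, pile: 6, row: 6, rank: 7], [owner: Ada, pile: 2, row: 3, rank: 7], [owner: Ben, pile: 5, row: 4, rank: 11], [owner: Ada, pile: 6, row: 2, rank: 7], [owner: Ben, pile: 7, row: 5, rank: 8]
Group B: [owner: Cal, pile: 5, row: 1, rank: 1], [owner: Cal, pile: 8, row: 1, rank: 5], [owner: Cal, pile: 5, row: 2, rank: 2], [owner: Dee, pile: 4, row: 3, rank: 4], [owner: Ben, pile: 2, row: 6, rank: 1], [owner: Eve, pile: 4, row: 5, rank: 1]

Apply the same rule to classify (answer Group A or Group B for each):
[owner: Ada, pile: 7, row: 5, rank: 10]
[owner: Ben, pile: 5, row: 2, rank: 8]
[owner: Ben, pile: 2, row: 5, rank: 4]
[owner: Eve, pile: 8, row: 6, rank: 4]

Group A, Group A, Group B, Group B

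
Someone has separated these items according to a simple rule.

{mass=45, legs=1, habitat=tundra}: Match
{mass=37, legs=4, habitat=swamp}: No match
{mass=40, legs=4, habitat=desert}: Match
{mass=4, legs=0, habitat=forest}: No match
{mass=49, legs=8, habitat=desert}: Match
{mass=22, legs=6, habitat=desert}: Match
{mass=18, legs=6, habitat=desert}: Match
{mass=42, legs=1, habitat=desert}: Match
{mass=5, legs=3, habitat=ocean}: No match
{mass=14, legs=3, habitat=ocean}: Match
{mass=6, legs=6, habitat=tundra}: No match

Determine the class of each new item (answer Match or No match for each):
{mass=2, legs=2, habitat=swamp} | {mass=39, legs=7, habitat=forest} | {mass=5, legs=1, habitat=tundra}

Every 'Match' example satisfies: mass ≥ 14 AND mass ≠ 37. None of the 'No match' examples do.
No match: {mass=2, legs=2, habitat=swamp}, since mass = 2.
Match: {mass=39, legs=7, habitat=forest}, since mass = 39.
No match: {mass=5, legs=1, habitat=tundra}, since mass = 5.

No match, Match, No match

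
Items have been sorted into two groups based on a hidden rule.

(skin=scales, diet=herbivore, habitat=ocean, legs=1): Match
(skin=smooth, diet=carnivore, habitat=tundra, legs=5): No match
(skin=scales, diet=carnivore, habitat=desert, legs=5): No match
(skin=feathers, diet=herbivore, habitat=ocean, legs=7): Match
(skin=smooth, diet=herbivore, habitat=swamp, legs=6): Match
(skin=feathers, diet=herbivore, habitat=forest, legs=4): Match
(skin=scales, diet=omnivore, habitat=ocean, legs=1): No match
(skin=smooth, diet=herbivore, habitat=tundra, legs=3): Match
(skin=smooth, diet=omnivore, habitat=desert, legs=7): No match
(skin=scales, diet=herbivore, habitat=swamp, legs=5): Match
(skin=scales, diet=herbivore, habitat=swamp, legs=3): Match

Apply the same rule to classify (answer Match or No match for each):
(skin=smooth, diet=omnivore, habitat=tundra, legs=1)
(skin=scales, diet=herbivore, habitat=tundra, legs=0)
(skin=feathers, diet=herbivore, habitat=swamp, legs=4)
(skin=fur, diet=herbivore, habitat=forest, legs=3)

No match, Match, Match, Match

The classifier is using: diet is herbivore.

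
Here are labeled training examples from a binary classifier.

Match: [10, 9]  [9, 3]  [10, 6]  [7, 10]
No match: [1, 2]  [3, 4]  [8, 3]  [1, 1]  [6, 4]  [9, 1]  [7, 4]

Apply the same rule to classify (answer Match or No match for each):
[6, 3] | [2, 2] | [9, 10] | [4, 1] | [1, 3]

A rule that fits every label: sum ≥ 12 — true of each 'Match' example, false of each 'No match' one.

No match, No match, Match, No match, No match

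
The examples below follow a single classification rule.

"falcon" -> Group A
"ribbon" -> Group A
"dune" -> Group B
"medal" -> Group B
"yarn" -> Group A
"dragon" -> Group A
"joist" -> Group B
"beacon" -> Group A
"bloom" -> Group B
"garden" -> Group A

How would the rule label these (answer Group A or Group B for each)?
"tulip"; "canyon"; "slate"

Group B, Group A, Group B

The classifier is using: ends with 'n'.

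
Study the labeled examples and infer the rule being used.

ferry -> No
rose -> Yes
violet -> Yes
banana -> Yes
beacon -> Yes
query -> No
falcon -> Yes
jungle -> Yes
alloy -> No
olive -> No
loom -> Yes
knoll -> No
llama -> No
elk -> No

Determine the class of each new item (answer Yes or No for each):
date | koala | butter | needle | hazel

The classifier is using: even length.

Yes, No, Yes, Yes, No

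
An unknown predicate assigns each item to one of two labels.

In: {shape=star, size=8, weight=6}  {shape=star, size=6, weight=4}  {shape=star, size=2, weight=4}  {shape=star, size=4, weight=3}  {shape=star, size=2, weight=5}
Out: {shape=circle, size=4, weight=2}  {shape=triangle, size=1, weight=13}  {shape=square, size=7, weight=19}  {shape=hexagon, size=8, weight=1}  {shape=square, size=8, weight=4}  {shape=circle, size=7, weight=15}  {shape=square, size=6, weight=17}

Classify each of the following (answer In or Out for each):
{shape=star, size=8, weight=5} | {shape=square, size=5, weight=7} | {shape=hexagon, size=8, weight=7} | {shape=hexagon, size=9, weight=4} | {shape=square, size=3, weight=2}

The rule appears to be: shape is star.
{shape=star, size=8, weight=5}: shape is star, checks out → In. {shape=square, size=5, weight=7}: shape is square, does not fit → Out. {shape=hexagon, size=8, weight=7}: shape is hexagon, does not fit → Out. {shape=hexagon, size=9, weight=4}: shape is hexagon, does not fit → Out. {shape=square, size=3, weight=2}: shape is square, does not fit → Out.

In, Out, Out, Out, Out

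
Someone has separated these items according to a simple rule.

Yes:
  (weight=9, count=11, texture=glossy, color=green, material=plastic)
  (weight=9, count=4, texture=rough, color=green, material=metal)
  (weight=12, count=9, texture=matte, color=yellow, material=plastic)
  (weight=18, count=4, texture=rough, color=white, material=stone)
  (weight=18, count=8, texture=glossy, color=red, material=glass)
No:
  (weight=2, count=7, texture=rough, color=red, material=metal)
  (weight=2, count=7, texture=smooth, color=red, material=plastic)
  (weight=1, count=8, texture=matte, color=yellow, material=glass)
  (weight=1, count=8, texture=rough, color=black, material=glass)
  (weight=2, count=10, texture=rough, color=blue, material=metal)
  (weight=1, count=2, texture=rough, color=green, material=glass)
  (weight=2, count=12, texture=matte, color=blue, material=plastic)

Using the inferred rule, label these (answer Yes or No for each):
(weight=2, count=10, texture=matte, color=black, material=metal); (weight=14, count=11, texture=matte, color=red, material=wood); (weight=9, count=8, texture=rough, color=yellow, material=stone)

No, Yes, Yes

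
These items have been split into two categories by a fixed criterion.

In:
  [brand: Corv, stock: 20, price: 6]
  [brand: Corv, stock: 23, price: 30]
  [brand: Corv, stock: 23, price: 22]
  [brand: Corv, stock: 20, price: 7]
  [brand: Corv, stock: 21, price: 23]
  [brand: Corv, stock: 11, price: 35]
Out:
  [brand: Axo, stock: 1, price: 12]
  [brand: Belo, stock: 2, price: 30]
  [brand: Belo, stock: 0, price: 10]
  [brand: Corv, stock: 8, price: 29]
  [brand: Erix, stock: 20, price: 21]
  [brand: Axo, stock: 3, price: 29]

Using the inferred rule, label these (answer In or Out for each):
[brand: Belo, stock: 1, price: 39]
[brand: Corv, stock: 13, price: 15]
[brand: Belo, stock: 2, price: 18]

The common property of the 'In' items is: brand is Corv AND stock ≥ 11. No 'Out' item has it.

Out, In, Out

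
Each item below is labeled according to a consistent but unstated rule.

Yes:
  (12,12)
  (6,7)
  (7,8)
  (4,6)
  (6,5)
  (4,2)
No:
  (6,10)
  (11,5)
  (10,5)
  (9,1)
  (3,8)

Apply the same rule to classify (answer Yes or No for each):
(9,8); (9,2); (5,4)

Yes, No, Yes

All 'Yes' examples share one property — |first − second| ≤ 2 — and every 'No' example lacks it.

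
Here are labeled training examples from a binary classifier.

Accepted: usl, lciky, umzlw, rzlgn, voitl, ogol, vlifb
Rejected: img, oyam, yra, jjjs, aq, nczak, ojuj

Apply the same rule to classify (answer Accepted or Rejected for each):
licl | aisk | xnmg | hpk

Accepted, Rejected, Rejected, Rejected

Comparing the two groups points to one rule — contains 'l'.
licl: has 'l' — checks out, so Accepted.
aisk: no 'l' — doesn't match, so Rejected.
xnmg: no 'l' — doesn't match, so Rejected.
hpk: no 'l' — doesn't match, so Rejected.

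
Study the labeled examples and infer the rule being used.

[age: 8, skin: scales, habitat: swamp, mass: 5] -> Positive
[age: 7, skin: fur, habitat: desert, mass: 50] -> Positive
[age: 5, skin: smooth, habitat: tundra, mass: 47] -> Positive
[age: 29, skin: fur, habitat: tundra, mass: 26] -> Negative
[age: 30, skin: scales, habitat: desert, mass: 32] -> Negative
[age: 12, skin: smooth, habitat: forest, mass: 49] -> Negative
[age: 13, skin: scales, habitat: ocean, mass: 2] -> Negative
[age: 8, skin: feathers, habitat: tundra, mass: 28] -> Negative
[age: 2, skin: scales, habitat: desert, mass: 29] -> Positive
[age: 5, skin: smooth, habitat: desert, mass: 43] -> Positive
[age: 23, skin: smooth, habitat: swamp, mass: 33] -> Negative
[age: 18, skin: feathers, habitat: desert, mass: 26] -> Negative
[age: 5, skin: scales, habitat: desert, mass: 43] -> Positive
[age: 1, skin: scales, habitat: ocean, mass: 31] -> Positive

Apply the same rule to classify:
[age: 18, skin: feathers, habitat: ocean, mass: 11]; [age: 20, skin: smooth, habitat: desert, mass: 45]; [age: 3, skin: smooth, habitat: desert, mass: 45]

Negative, Negative, Positive

Rule: mass = 5 OR age ≤ 7. This holds for each 'Positive' example and fails for each 'Negative' one.
[age: 18, skin: feathers, habitat: ocean, mass: 11] → mass = 11, age = 18 → Negative.
[age: 20, skin: smooth, habitat: desert, mass: 45] → mass = 45, age = 20 → Negative.
[age: 3, skin: smooth, habitat: desert, mass: 45] → mass = 45, age = 3 → Positive.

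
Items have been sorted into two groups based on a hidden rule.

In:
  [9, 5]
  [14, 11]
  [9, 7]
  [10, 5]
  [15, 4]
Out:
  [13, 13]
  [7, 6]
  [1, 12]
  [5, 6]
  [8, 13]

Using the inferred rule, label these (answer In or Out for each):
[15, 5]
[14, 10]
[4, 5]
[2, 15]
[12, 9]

The distinguishing property — first > second AND sum ≥ 14 — holds for all the 'In' cases and none of the 'Out' cases.

In, In, Out, Out, In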